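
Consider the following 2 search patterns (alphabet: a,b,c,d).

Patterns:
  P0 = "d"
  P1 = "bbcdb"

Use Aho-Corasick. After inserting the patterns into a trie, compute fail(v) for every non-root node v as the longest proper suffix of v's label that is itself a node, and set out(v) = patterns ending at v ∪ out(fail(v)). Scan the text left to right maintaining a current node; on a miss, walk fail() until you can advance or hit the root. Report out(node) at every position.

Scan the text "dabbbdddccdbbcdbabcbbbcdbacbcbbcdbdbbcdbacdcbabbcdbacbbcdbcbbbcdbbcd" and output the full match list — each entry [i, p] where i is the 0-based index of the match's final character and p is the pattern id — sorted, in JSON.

Build automaton:
Trie nodes:
  0='ε' goto b→2 d→1
  1='d' goto ·  ←P0
  2='b' goto b→3
  3='bb' goto c→4
  4='bbc' goto d→5
  5='bbcd' goto b→6
  6='bbcdb' goto ·  ←P1

Failure links (BFS by depth):
  n1('d'): parent n0 fail=0; on 'd' 0 → fail=0;  out {0}∪∅={0}
  n2('b'): parent n0 fail=0; on 'b' 0 → fail=0;  out ∅∪∅=∅
  n3('bb'): parent n2 fail=0; on 'b' 0 → fail=2;  out ∅∪∅=∅
  n4('bbc'): parent n3 fail=2; on 'c' 2→0 → fail=0;  out ∅∪∅=∅
  n5('bbcd'): parent n4 fail=0; on 'd' 0 → fail=1;  out ∅∪{0}={0}
  n6('bbcdb'): parent n5 fail=1; on 'b' 1→0 → fail=2;  out {1}∪∅={1}

Scan:
[0] read 'd'  n0⇒n1  ** P0@[0:0]
[1] read 'a'  n1⇒n0 (via fail)
[2] read 'b'  n0⇒n2
[3] read 'b'  n2⇒n3
[4] read 'b'  n3⇒n3 (via fail)
[5] read 'd'  n3⇒n1 (via fail)  ** P0@[5:5]
[6] read 'd'  n1⇒n1 (via fail)  ** P0@[6:6]
[7] read 'd'  n1⇒n1 (via fail)  ** P0@[7:7]
[8] read 'c'  n1⇒n0 (via fail)
[9] read 'c'  n0⇒n0
[10] read 'd'  n0⇒n1  ** P0@[10:10]
[11] read 'b'  n1⇒n2 (via fail)
[12] read 'b'  n2⇒n3
[13] read 'c'  n3⇒n4
[14] read 'd'  n4⇒n5  ** P0@[14:14]
[15] read 'b'  n5⇒n6  ** P1@[11:15]
[16] read 'a'  n6⇒n0 (via fail)
[17] read 'b'  n0⇒n2
[18] read 'c'  n2⇒n0 (via fail)
[19] read 'b'  n0⇒n2
[20] read 'b'  n2⇒n3
[21] read 'b'  n3⇒n3 (via fail)
[22] read 'c'  n3⇒n4
[23] read 'd'  n4⇒n5  ** P0@[23:23]
[24] read 'b'  n5⇒n6  ** P1@[20:24]
[25] read 'a'  n6⇒n0 (via fail)
[26] read 'c'  n0⇒n0
[27] read 'b'  n0⇒n2
[28] read 'c'  n2⇒n0 (via fail)
[29] read 'b'  n0⇒n2
[30] read 'b'  n2⇒n3
[31] read 'c'  n3⇒n4
[32] read 'd'  n4⇒n5  ** P0@[32:32]
[33] read 'b'  n5⇒n6  ** P1@[29:33]
[34] read 'd'  n6⇒n1 (via fail)  ** P0@[34:34]
[35] read 'b'  n1⇒n2 (via fail)
[36] read 'b'  n2⇒n3
[37] read 'c'  n3⇒n4
[38] read 'd'  n4⇒n5  ** P0@[38:38]
[39] read 'b'  n5⇒n6  ** P1@[35:39]
[40] read 'a'  n6⇒n0 (via fail)
[41] read 'c'  n0⇒n0
[42] read 'd'  n0⇒n1  ** P0@[42:42]
[43] read 'c'  n1⇒n0 (via fail)
[44] read 'b'  n0⇒n2
[45] read 'a'  n2⇒n0 (via fail)
[46] read 'b'  n0⇒n2
[47] read 'b'  n2⇒n3
[48] read 'c'  n3⇒n4
[49] read 'd'  n4⇒n5  ** P0@[49:49]
[50] read 'b'  n5⇒n6  ** P1@[46:50]
[51] read 'a'  n6⇒n0 (via fail)
[52] read 'c'  n0⇒n0
[53] read 'b'  n0⇒n2
[54] read 'b'  n2⇒n3
[55] read 'c'  n3⇒n4
[56] read 'd'  n4⇒n5  ** P0@[56:56]
[57] read 'b'  n5⇒n6  ** P1@[53:57]
[58] read 'c'  n6⇒n0 (via fail)
[59] read 'b'  n0⇒n2
[60] read 'b'  n2⇒n3
[61] read 'b'  n3⇒n3 (via fail)
[62] read 'c'  n3⇒n4
[63] read 'd'  n4⇒n5  ** P0@[63:63]
[64] read 'b'  n5⇒n6  ** P1@[60:64]
[65] read 'b'  n6⇒n3 (via fail)
[66] read 'c'  n3⇒n4
[67] read 'd'  n4⇒n5  ** P0@[67:67]

All matches (sorted): [[0,0],[5,0],[6,0],[7,0],[10,0],[14,0],[15,1],[23,0],[24,1],[32,0],[33,1],[34,0],[38,0],[39,1],[42,0],[49,0],[50,1],[56,0],[57,1],[63,0],[64,1],[67,0]]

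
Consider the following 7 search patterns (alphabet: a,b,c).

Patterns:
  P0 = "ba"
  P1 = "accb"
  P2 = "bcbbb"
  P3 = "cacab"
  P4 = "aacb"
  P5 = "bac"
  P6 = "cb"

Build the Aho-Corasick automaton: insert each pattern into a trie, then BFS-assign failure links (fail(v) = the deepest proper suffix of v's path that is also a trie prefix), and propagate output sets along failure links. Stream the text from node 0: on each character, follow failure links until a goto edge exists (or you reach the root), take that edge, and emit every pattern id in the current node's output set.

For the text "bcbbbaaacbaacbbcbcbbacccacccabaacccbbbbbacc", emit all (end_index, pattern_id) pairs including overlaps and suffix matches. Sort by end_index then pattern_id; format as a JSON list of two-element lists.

Build automaton:
Trie (insert patterns):
  0='ε' goto a→3 b→1 c→11
  1='b' goto a→2 c→7
  2='ba' goto c→19  ←P0
  3='a' goto a→16 c→4
  4='ac' goto c→5
  5='acc' goto b→6
  6='accb' goto ·  ←P1
  7='bc' goto b→8
  8='bcb' goto b→9
  9='bcbb' goto b→10
  10='bcbbb' goto ·  ←P2
  11='c' goto a→12 b→20
  12='ca' goto c→13
  13='cac' goto a→14
  14='caca' goto b→15
  15='cacab' goto ·  ←P3
  16='aa' goto c→17
  17='aac' goto b→18
  18='aacb' goto ·  ←P4
  19='bac' goto ·  ←P5
  20='cb' goto ·  ←P6

Failure links (BFS by depth):
  fail(1) 'b': from fail(0)=0 chase 'b': 0 ⇒ 0;  out=∅∪out(0)=∅
  fail(3) 'a': from fail(0)=0 chase 'a': 0 ⇒ 0;  out=∅∪out(0)=∅
  fail(11) 'c': from fail(0)=0 chase 'c': 0 ⇒ 0;  out=∅∪out(0)=∅
  fail(2) 'ba': from fail(1)=0 chase 'a': 0 ⇒ 3;  out={0}∪out(3)={0}
  fail(4) 'ac': from fail(3)=0 chase 'c': 0 ⇒ 11;  out=∅∪out(11)=∅
  fail(7) 'bc': from fail(1)=0 chase 'c': 0 ⇒ 11;  out=∅∪out(11)=∅
  fail(12) 'ca': from fail(11)=0 chase 'a': 0 ⇒ 3;  out=∅∪out(3)=∅
  fail(16) 'aa': from fail(3)=0 chase 'a': 0 ⇒ 3;  out=∅∪out(3)=∅
  fail(20) 'cb': from fail(11)=0 chase 'b': 0 ⇒ 1;  out={6}∪out(1)={6}
  fail(5) 'acc': from fail(4)=11 chase 'c': 11→0 ⇒ 11;  out=∅∪out(11)=∅
  fail(8) 'bcb': from fail(7)=11 chase 'b': 11 ⇒ 20;  out=∅∪out(20)={6}
  fail(13) 'cac': from fail(12)=3 chase 'c': 3 ⇒ 4;  out=∅∪out(4)=∅
  fail(17) 'aac': from fail(16)=3 chase 'c': 3 ⇒ 4;  out=∅∪out(4)=∅
  fail(19) 'bac': from fail(2)=3 chase 'c': 3 ⇒ 4;  out={5}∪out(4)={5}
  fail(6) 'accb': from fail(5)=11 chase 'b': 11 ⇒ 20;  out={1}∪out(20)={1,6}
  fail(9) 'bcbb': from fail(8)=20 chase 'b': 20→1→0 ⇒ 1;  out=∅∪out(1)=∅
  fail(14) 'caca': from fail(13)=4 chase 'a': 4→11 ⇒ 12;  out=∅∪out(12)=∅
  fail(18) 'aacb': from fail(17)=4 chase 'b': 4→11 ⇒ 20;  out={4}∪out(20)={4,6}
  fail(10) 'bcbbb': from fail(9)=1 chase 'b': 1→0 ⇒ 1;  out={2}∪out(1)={2}
  fail(15) 'cacab': from fail(14)=12 chase 'b': 12→3→0 ⇒ 1;  out={3}∪out(1)={3}

Scan:
[0] read 'b'  n0⇒n1
[1] read 'c'  n1⇒n7
[2] read 'b'  n7⇒n8  → match P6@[1:2]
[3] read 'b'  n8⇒n9
[4] read 'b'  n9⇒n10  → match P2@[0:4]
[5] read 'a'  n10⇒n2 (via fail)  → match P0@[4:5]
[6] read 'a'  n2⇒n16 (via fail)
[7] read 'a'  n16⇒n16 (via fail)
[8] read 'c'  n16⇒n17
[9] read 'b'  n17⇒n18  → match P4@[6:9],P6@[8:9]
[10] read 'a'  n18⇒n2 (via fail)  → match P0@[9:10]
[11] read 'a'  n2⇒n16 (via fail)
[12] read 'c'  n16⇒n17
[13] read 'b'  n17⇒n18  → match P4@[10:13],P6@[12:13]
[14] read 'b'  n18⇒n1 (via fail)
[15] read 'c'  n1⇒n7
[16] read 'b'  n7⇒n8  → match P6@[15:16]
[17] read 'c'  n8⇒n7 (via fail)
[18] read 'b'  n7⇒n8  → match P6@[17:18]
[19] read 'b'  n8⇒n9
[20] read 'a'  n9⇒n2 (via fail)  → match P0@[19:20]
[21] read 'c'  n2⇒n19  → match P5@[19:21]
[22] read 'c'  n19⇒n5 (via fail)
[23] read 'c'  n5⇒n11 (via fail)
[24] read 'a'  n11⇒n12
[25] read 'c'  n12⇒n13
[26] read 'c'  n13⇒n5 (via fail)
[27] read 'c'  n5⇒n11 (via fail)
[28] read 'a'  n11⇒n12
[29] read 'b'  n12⇒n1 (via fail)
[30] read 'a'  n1⇒n2  → match P0@[29:30]
[31] read 'a'  n2⇒n16 (via fail)
[32] read 'c'  n16⇒n17
[33] read 'c'  n17⇒n5 (via fail)
[34] read 'c'  n5⇒n11 (via fail)
[35] read 'b'  n11⇒n20  → match P6@[34:35]
[36] read 'b'  n20⇒n1 (via fail)
[37] read 'b'  n1⇒n1 (via fail)
[38] read 'b'  n1⇒n1 (via fail)
[39] read 'b'  n1⇒n1 (via fail)
[40] read 'a'  n1⇒n2  → match P0@[39:40]
[41] read 'c'  n2⇒n19  → match P5@[39:41]
[42] read 'c'  n19⇒n5 (via fail)

All matches (sorted): [[2,6],[4,2],[5,0],[9,4],[9,6],[10,0],[13,4],[13,6],[16,6],[18,6],[20,0],[21,5],[30,0],[35,6],[40,0],[41,5]]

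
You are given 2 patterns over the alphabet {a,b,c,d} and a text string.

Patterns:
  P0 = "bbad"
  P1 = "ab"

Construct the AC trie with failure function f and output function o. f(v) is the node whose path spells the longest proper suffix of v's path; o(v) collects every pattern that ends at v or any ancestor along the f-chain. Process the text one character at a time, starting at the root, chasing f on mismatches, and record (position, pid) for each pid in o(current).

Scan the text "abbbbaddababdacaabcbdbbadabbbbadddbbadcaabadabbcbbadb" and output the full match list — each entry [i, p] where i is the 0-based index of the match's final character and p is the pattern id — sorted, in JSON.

Construct AC machine:
Trie nodes:
  0='ε' goto a→5 b→1
  1='b' goto b→2
  2='bb' goto a→3
  3='bba' goto d→4
  4='bbad' goto ·  ←P0
  5='a' goto b→6
  6='ab' goto ·  ←P1

Failure links (BFS by depth):
  fail(1) 'b': from fail(0)=0 chase 'b': 0 ⇒ 0;  out=∅∪out(0)=∅
  fail(5) 'a': from fail(0)=0 chase 'a': 0 ⇒ 0;  out=∅∪out(0)=∅
  fail(2) 'bb': from fail(1)=0 chase 'b': 0 ⇒ 1;  out=∅∪out(1)=∅
  fail(6) 'ab': from fail(5)=0 chase 'b': 0 ⇒ 1;  out={1}∪out(1)={1}
  fail(3) 'bba': from fail(2)=1 chase 'a': 1→0 ⇒ 5;  out=∅∪out(5)=∅
  fail(4) 'bbad': from fail(3)=5 chase 'd': 5→0 ⇒ 0;  out={0}∪out(0)={0}

Text stream:
pos 0 'a': at 5
pos 1 'b': at 6  ** P1@[0:1]
pos 2 'b': at 2 ·f
pos 3 'b': at 2 ·f
pos 4 'b': at 2 ·f
pos 5 'a': at 3
pos 6 'd': at 4  ** P0@[3:6]
pos 7 'd': at 0 ·f
pos 8 'a': at 5
pos 9 'b': at 6  ** P1@[8:9]
pos 10 'a': at 5 ·f
pos 11 'b': at 6  ** P1@[10:11]
pos 12 'd': at 0 ·f
pos 13 'a': at 5
pos 14 'c': at 0 ·f
pos 15 'a': at 5
pos 16 'a': at 5 ·f
pos 17 'b': at 6  ** P1@[16:17]
pos 18 'c': at 0 ·f
pos 19 'b': at 1
pos 20 'd': at 0 ·f
pos 21 'b': at 1
pos 22 'b': at 2
pos 23 'a': at 3
pos 24 'd': at 4  ** P0@[21:24]
pos 25 'a': at 5 ·f
pos 26 'b': at 6  ** P1@[25:26]
pos 27 'b': at 2 ·f
pos 28 'b': at 2 ·f
pos 29 'b': at 2 ·f
pos 30 'a': at 3
pos 31 'd': at 4  ** P0@[28:31]
pos 32 'd': at 0 ·f
pos 33 'd': at 0
pos 34 'b': at 1
pos 35 'b': at 2
pos 36 'a': at 3
pos 37 'd': at 4  ** P0@[34:37]
pos 38 'c': at 0 ·f
pos 39 'a': at 5
pos 40 'a': at 5 ·f
pos 41 'b': at 6  ** P1@[40:41]
pos 42 'a': at 5 ·f
pos 43 'd': at 0 ·f
pos 44 'a': at 5
pos 45 'b': at 6  ** P1@[44:45]
pos 46 'b': at 2 ·f
pos 47 'c': at 0 ·f
pos 48 'b': at 1
pos 49 'b': at 2
pos 50 'a': at 3
pos 51 'd': at 4  ** P0@[48:51]
pos 52 'b': at 1 ·f

Matches: [[1,1],[6,0],[9,1],[11,1],[17,1],[24,0],[26,1],[31,0],[37,0],[41,1],[45,1],[51,0]]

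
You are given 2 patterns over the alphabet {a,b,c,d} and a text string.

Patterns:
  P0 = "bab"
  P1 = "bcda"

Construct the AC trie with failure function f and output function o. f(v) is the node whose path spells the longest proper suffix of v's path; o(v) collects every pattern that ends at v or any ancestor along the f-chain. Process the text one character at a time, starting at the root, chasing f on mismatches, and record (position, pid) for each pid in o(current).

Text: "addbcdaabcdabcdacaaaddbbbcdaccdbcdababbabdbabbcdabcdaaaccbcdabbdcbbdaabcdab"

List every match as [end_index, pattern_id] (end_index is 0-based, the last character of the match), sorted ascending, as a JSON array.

Construct AC machine:
Trie nodes:
  n0 'ε': b→1
  n1 'b': a→2 c→4
  n2 'ba': b→3
  n3 'bab': ·  ←P0
  n4 'bc': d→5
  n5 'bcd': a→6
  n6 'bcda': ·  ←P1

BFS fail/out derivation:
  fail(1) 'b': from fail(0)=0 chase 'b': 0 ⇒ 0;  out=∅∪out(0)=∅
  fail(2) 'ba': from fail(1)=0 chase 'a': 0 ⇒ 0;  out=∅∪out(0)=∅
  fail(4) 'bc': from fail(1)=0 chase 'c': 0 ⇒ 0;  out=∅∪out(0)=∅
  fail(3) 'bab': from fail(2)=0 chase 'b': 0 ⇒ 1;  out={0}∪out(1)={0}
  fail(5) 'bcd': from fail(4)=0 chase 'd': 0 ⇒ 0;  out=∅∪out(0)=∅
  fail(6) 'bcda': from fail(5)=0 chase 'a': 0 ⇒ 0;  out={1}∪out(0)={1}

Run:
[0] read 'a'  n0⇒n0
[1] read 'd'  n0⇒n0
[2] read 'd'  n0⇒n0
[3] read 'b'  n0⇒n1
[4] read 'c'  n1⇒n4
[5] read 'd'  n4⇒n5
[6] read 'a'  n5⇒n6  emit P1@[3:6]
[7] read 'a'  n6⇒n0 (fail-walked)
[8] read 'b'  n0⇒n1
[9] read 'c'  n1⇒n4
[10] read 'd'  n4⇒n5
[11] read 'a'  n5⇒n6  emit P1@[8:11]
[12] read 'b'  n6⇒n1 (fail-walked)
[13] read 'c'  n1⇒n4
[14] read 'd'  n4⇒n5
[15] read 'a'  n5⇒n6  emit P1@[12:15]
[16] read 'c'  n6⇒n0 (fail-walked)
[17] read 'a'  n0⇒n0
[18] read 'a'  n0⇒n0
[19] read 'a'  n0⇒n0
[20] read 'd'  n0⇒n0
[21] read 'd'  n0⇒n0
[22] read 'b'  n0⇒n1
[23] read 'b'  n1⇒n1 (fail-walked)
[24] read 'b'  n1⇒n1 (fail-walked)
[25] read 'c'  n1⇒n4
[26] read 'd'  n4⇒n5
[27] read 'a'  n5⇒n6  emit P1@[24:27]
[28] read 'c'  n6⇒n0 (fail-walked)
[29] read 'c'  n0⇒n0
[30] read 'd'  n0⇒n0
[31] read 'b'  n0⇒n1
[32] read 'c'  n1⇒n4
[33] read 'd'  n4⇒n5
[34] read 'a'  n5⇒n6  emit P1@[31:34]
[35] read 'b'  n6⇒n1 (fail-walked)
[36] read 'a'  n1⇒n2
[37] read 'b'  n2⇒n3  emit P0@[35:37]
[38] read 'b'  n3⇒n1 (fail-walked)
[39] read 'a'  n1⇒n2
[40] read 'b'  n2⇒n3  emit P0@[38:40]
[41] read 'd'  n3⇒n0 (fail-walked)
[42] read 'b'  n0⇒n1
[43] read 'a'  n1⇒n2
[44] read 'b'  n2⇒n3  emit P0@[42:44]
[45] read 'b'  n3⇒n1 (fail-walked)
[46] read 'c'  n1⇒n4
[47] read 'd'  n4⇒n5
[48] read 'a'  n5⇒n6  emit P1@[45:48]
[49] read 'b'  n6⇒n1 (fail-walked)
[50] read 'c'  n1⇒n4
[51] read 'd'  n4⇒n5
[52] read 'a'  n5⇒n6  emit P1@[49:52]
[53] read 'a'  n6⇒n0 (fail-walked)
[54] read 'a'  n0⇒n0
[55] read 'c'  n0⇒n0
[56] read 'c'  n0⇒n0
[57] read 'b'  n0⇒n1
[58] read 'c'  n1⇒n4
[59] read 'd'  n4⇒n5
[60] read 'a'  n5⇒n6  emit P1@[57:60]
[61] read 'b'  n6⇒n1 (fail-walked)
[62] read 'b'  n1⇒n1 (fail-walked)
[63] read 'd'  n1⇒n0 (fail-walked)
[64] read 'c'  n0⇒n0
[65] read 'b'  n0⇒n1
[66] read 'b'  n1⇒n1 (fail-walked)
[67] read 'd'  n1⇒n0 (fail-walked)
[68] read 'a'  n0⇒n0
[69] read 'a'  n0⇒n0
[70] read 'b'  n0⇒n1
[71] read 'c'  n1⇒n4
[72] read 'd'  n4⇒n5
[73] read 'a'  n5⇒n6  emit P1@[70:73]
[74] read 'b'  n6⇒n1 (fail-walked)

Matches: [[6,1],[11,1],[15,1],[27,1],[34,1],[37,0],[40,0],[44,0],[48,1],[52,1],[60,1],[73,1]]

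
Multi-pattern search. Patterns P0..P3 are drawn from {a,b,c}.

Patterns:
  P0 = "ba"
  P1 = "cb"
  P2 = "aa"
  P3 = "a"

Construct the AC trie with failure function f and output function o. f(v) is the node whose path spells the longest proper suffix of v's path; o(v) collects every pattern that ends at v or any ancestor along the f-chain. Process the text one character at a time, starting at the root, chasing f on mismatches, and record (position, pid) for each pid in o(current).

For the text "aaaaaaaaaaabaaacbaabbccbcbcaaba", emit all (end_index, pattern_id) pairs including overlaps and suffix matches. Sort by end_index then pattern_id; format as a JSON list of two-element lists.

Build:
Trie (insert patterns):
  n0 'ε': a→5 b→1 c→3
  n1 'b': a→2
  n2 'ba': ·  ←P0
  n3 'c': b→4
  n4 'cb': ·  ←P1
  n5 'a': a→6  ←P3
  n6 'aa': ·  ←P2

BFS fail/out derivation:
  fail(1) 'b': from fail(0)=0 chase 'b': 0 ⇒ 0;  out=∅∪out(0)=∅
  fail(3) 'c': from fail(0)=0 chase 'c': 0 ⇒ 0;  out=∅∪out(0)=∅
  fail(5) 'a': from fail(0)=0 chase 'a': 0 ⇒ 0;  out={3}∪out(0)={3}
  fail(2) 'ba': from fail(1)=0 chase 'a': 0 ⇒ 5;  out={0}∪out(5)={0,3}
  fail(4) 'cb': from fail(3)=0 chase 'b': 0 ⇒ 1;  out={1}∪out(1)={1}
  fail(6) 'aa': from fail(5)=0 chase 'a': 0 ⇒ 5;  out={2}∪out(5)={2,3}

Scan:
pos 0 'a': at 5  emit P3@[0:0]
pos 1 'a': at 6  emit P2@[0:1],P3@[1:1]
pos 2 'a': at 6 (via fail)  emit P2@[1:2],P3@[2:2]
pos 3 'a': at 6 (via fail)  emit P2@[2:3],P3@[3:3]
pos 4 'a': at 6 (via fail)  emit P2@[3:4],P3@[4:4]
pos 5 'a': at 6 (via fail)  emit P2@[4:5],P3@[5:5]
pos 6 'a': at 6 (via fail)  emit P2@[5:6],P3@[6:6]
pos 7 'a': at 6 (via fail)  emit P2@[6:7],P3@[7:7]
pos 8 'a': at 6 (via fail)  emit P2@[7:8],P3@[8:8]
pos 9 'a': at 6 (via fail)  emit P2@[8:9],P3@[9:9]
pos 10 'a': at 6 (via fail)  emit P2@[9:10],P3@[10:10]
pos 11 'b': at 1 (via fail)
pos 12 'a': at 2  emit P0@[11:12],P3@[12:12]
pos 13 'a': at 6 (via fail)  emit P2@[12:13],P3@[13:13]
pos 14 'a': at 6 (via fail)  emit P2@[13:14],P3@[14:14]
pos 15 'c': at 3 (via fail)
pos 16 'b': at 4  emit P1@[15:16]
pos 17 'a': at 2 (via fail)  emit P0@[16:17],P3@[17:17]
pos 18 'a': at 6 (via fail)  emit P2@[17:18],P3@[18:18]
pos 19 'b': at 1 (via fail)
pos 20 'b': at 1 (via fail)
pos 21 'c': at 3 (via fail)
pos 22 'c': at 3 (via fail)
pos 23 'b': at 4  emit P1@[22:23]
pos 24 'c': at 3 (via fail)
pos 25 'b': at 4  emit P1@[24:25]
pos 26 'c': at 3 (via fail)
pos 27 'a': at 5 (via fail)  emit P3@[27:27]
pos 28 'a': at 6  emit P2@[27:28],P3@[28:28]
pos 29 'b': at 1 (via fail)
pos 30 'a': at 2  emit P0@[29:30],P3@[30:30]

Result: [[0,3],[1,2],[1,3],[2,2],[2,3],[3,2],[3,3],[4,2],[4,3],[5,2],[5,3],[6,2],[6,3],[7,2],[7,3],[8,2],[8,3],[9,2],[9,3],[10,2],[10,3],[12,0],[12,3],[13,2],[13,3],[14,2],[14,3],[16,1],[17,0],[17,3],[18,2],[18,3],[23,1],[25,1],[27,3],[28,2],[28,3],[30,0],[30,3]]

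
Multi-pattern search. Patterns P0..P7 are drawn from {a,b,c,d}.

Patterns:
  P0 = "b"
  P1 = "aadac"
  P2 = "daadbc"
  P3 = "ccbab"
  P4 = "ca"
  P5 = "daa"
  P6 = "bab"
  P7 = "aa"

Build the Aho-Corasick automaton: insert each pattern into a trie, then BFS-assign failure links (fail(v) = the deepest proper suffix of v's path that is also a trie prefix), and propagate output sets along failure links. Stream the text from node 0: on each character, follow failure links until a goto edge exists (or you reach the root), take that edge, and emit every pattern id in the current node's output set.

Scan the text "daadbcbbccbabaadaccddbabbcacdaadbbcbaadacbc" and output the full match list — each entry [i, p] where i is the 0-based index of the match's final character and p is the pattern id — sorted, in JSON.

Build automaton:
Trie (insert patterns):
  n0 'ε': a→2 b→1 c→13 d→7
  n1 'b': a→19  [P0 ends]
  n2 'a': a→3
  n3 'aa': d→4  [P7 ends]
  n4 'aad': a→5
  n5 'aada': c→6
  n6 'aadac': ·  [P1 ends]
  n7 'd': a→8
  n8 'da': a→9
  n9 'daa': d→10  [P5 ends]
  n10 'daad': b→11
  n11 'daadb': c→12
  n12 'daadbc': ·  [P2 ends]
  n13 'c': a→18 c→14
  n14 'cc': b→15
  n15 'ccb': a→16
  n16 'ccba': b→17
  n17 'ccbab': ·  [P3 ends]
  n18 'ca': ·  [P4 ends]
  n19 'ba': b→20
  n20 'bab': ·  [P6 ends]

Failure links (BFS by depth):
  fail(1) 'b': from fail(0)=0 chase 'b': 0 ⇒ 0;  out={0}∪out(0)={0}
  fail(2) 'a': from fail(0)=0 chase 'a': 0 ⇒ 0;  out=∅∪out(0)=∅
  fail(7) 'd': from fail(0)=0 chase 'd': 0 ⇒ 0;  out=∅∪out(0)=∅
  fail(13) 'c': from fail(0)=0 chase 'c': 0 ⇒ 0;  out=∅∪out(0)=∅
  fail(3) 'aa': from fail(2)=0 chase 'a': 0 ⇒ 2;  out={7}∪out(2)={7}
  fail(8) 'da': from fail(7)=0 chase 'a': 0 ⇒ 2;  out=∅∪out(2)=∅
  fail(14) 'cc': from fail(13)=0 chase 'c': 0 ⇒ 13;  out=∅∪out(13)=∅
  fail(18) 'ca': from fail(13)=0 chase 'a': 0 ⇒ 2;  out={4}∪out(2)={4}
  fail(19) 'ba': from fail(1)=0 chase 'a': 0 ⇒ 2;  out=∅∪out(2)=∅
  fail(4) 'aad': from fail(3)=2 chase 'd': 2→0 ⇒ 7;  out=∅∪out(7)=∅
  fail(9) 'daa': from fail(8)=2 chase 'a': 2 ⇒ 3;  out={5}∪out(3)={5,7}
  fail(15) 'ccb': from fail(14)=13 chase 'b': 13→0 ⇒ 1;  out=∅∪out(1)={0}
  fail(20) 'bab': from fail(19)=2 chase 'b': 2→0 ⇒ 1;  out={6}∪out(1)={0,6}
  fail(5) 'aada': from fail(4)=7 chase 'a': 7 ⇒ 8;  out=∅∪out(8)=∅
  fail(10) 'daad': from fail(9)=3 chase 'd': 3 ⇒ 4;  out=∅∪out(4)=∅
  fail(16) 'ccba': from fail(15)=1 chase 'a': 1 ⇒ 19;  out=∅∪out(19)=∅
  fail(6) 'aadac': from fail(5)=8 chase 'c': 8→2→0 ⇒ 13;  out={1}∪out(13)={1}
  fail(11) 'daadb': from fail(10)=4 chase 'b': 4→7→0 ⇒ 1;  out=∅∪out(1)={0}
  fail(17) 'ccbab': from fail(16)=19 chase 'b': 19 ⇒ 20;  out={3}∪out(20)={0,3,6}
  fail(12) 'daadbc': from fail(11)=1 chase 'c': 1→0 ⇒ 13;  out={2}∪out(13)={2}

Scan:
[0] read 'd'  n0⇒n7
[1] read 'a'  n7⇒n8
[2] read 'a'  n8⇒n9  → match P5@[0:2],P7@[1:2]
[3] read 'd'  n9⇒n10
[4] read 'b'  n10⇒n11  → match P0@[4:4]
[5] read 'c'  n11⇒n12  → match P2@[0:5]
[6] read 'b'  n12⇒n1 (fail-walked)  → match P0@[6:6]
[7] read 'b'  n1⇒n1 (fail-walked)  → match P0@[7:7]
[8] read 'c'  n1⇒n13 (fail-walked)
[9] read 'c'  n13⇒n14
[10] read 'b'  n14⇒n15  → match P0@[10:10]
[11] read 'a'  n15⇒n16
[12] read 'b'  n16⇒n17  → match P0@[12:12],P3@[8:12],P6@[10:12]
[13] read 'a'  n17⇒n19 (fail-walked)
[14] read 'a'  n19⇒n3 (fail-walked)  → match P7@[13:14]
[15] read 'd'  n3⇒n4
[16] read 'a'  n4⇒n5
[17] read 'c'  n5⇒n6  → match P1@[13:17]
[18] read 'c'  n6⇒n14 (fail-walked)
[19] read 'd'  n14⇒n7 (fail-walked)
[20] read 'd'  n7⇒n7 (fail-walked)
[21] read 'b'  n7⇒n1 (fail-walked)  → match P0@[21:21]
[22] read 'a'  n1⇒n19
[23] read 'b'  n19⇒n20  → match P0@[23:23],P6@[21:23]
[24] read 'b'  n20⇒n1 (fail-walked)  → match P0@[24:24]
[25] read 'c'  n1⇒n13 (fail-walked)
[26] read 'a'  n13⇒n18  → match P4@[25:26]
[27] read 'c'  n18⇒n13 (fail-walked)
[28] read 'd'  n13⇒n7 (fail-walked)
[29] read 'a'  n7⇒n8
[30] read 'a'  n8⇒n9  → match P5@[28:30],P7@[29:30]
[31] read 'd'  n9⇒n10
[32] read 'b'  n10⇒n11  → match P0@[32:32]
[33] read 'b'  n11⇒n1 (fail-walked)  → match P0@[33:33]
[34] read 'c'  n1⇒n13 (fail-walked)
[35] read 'b'  n13⇒n1 (fail-walked)  → match P0@[35:35]
[36] read 'a'  n1⇒n19
[37] read 'a'  n19⇒n3 (fail-walked)  → match P7@[36:37]
[38] read 'd'  n3⇒n4
[39] read 'a'  n4⇒n5
[40] read 'c'  n5⇒n6  → match P1@[36:40]
[41] read 'b'  n6⇒n1 (fail-walked)  → match P0@[41:41]
[42] read 'c'  n1⇒n13 (fail-walked)

Result: [[2,5],[2,7],[4,0],[5,2],[6,0],[7,0],[10,0],[12,0],[12,3],[12,6],[14,7],[17,1],[21,0],[23,0],[23,6],[24,0],[26,4],[30,5],[30,7],[32,0],[33,0],[35,0],[37,7],[40,1],[41,0]]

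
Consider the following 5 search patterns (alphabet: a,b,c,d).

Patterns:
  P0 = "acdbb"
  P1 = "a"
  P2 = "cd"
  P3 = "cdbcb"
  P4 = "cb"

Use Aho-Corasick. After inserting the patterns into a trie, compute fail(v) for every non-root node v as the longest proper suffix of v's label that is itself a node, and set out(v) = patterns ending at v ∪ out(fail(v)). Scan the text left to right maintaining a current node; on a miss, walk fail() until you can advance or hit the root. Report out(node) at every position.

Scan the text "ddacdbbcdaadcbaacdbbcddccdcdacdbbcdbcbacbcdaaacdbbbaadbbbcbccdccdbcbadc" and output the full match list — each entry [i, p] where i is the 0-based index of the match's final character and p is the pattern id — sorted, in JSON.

Construct AC machine:
Trie (insert patterns):
  0='ε' goto a→1 c→6
  1='a' goto c→2  [P1 ends]
  2='ac' goto d→3
  3='acd' goto b→4
  4='acdb' goto b→5
  5='acdbb' goto ·  [P0 ends]
  6='c' goto b→11 d→7
  7='cd' goto b→8  [P2 ends]
  8='cdb' goto c→9
  9='cdbc' goto b→10
  10='cdbcb' goto ·  [P3 ends]
  11='cb' goto ·  [P4 ends]

Failure links (BFS by depth):
  fail(1) 'a': from fail(0)=0 chase 'a': 0 ⇒ 0;  out={1}∪out(0)={1}
  fail(6) 'c': from fail(0)=0 chase 'c': 0 ⇒ 0;  out=∅∪out(0)=∅
  fail(2) 'ac': from fail(1)=0 chase 'c': 0 ⇒ 6;  out=∅∪out(6)=∅
  fail(7) 'cd': from fail(6)=0 chase 'd': 0 ⇒ 0;  out={2}∪out(0)={2}
  fail(11) 'cb': from fail(6)=0 chase 'b': 0 ⇒ 0;  out={4}∪out(0)={4}
  fail(3) 'acd': from fail(2)=6 chase 'd': 6 ⇒ 7;  out=∅∪out(7)={2}
  fail(8) 'cdb': from fail(7)=0 chase 'b': 0 ⇒ 0;  out=∅∪out(0)=∅
  fail(4) 'acdb': from fail(3)=7 chase 'b': 7 ⇒ 8;  out=∅∪out(8)=∅
  fail(9) 'cdbc': from fail(8)=0 chase 'c': 0 ⇒ 6;  out=∅∪out(6)=∅
  fail(5) 'acdbb': from fail(4)=8 chase 'b': 8→0 ⇒ 0;  out={0}∪out(0)={0}
  fail(10) 'cdbcb': from fail(9)=6 chase 'b': 6 ⇒ 11;  out={3}∪out(11)={3,4}

Scan:
pos 0 'd': at 0
pos 1 'd': at 0
pos 2 'a': at 1  → match P1@[2:2]
pos 3 'c': at 2
pos 4 'd': at 3  → match P2@[3:4]
pos 5 'b': at 4
pos 6 'b': at 5  → match P0@[2:6]
pos 7 'c': at 6 ·f
pos 8 'd': at 7  → match P2@[7:8]
pos 9 'a': at 1 ·f  → match P1@[9:9]
pos 10 'a': at 1 ·f  → match P1@[10:10]
pos 11 'd': at 0 ·f
pos 12 'c': at 6
pos 13 'b': at 11  → match P4@[12:13]
pos 14 'a': at 1 ·f  → match P1@[14:14]
pos 15 'a': at 1 ·f  → match P1@[15:15]
pos 16 'c': at 2
pos 17 'd': at 3  → match P2@[16:17]
pos 18 'b': at 4
pos 19 'b': at 5  → match P0@[15:19]
pos 20 'c': at 6 ·f
pos 21 'd': at 7  → match P2@[20:21]
pos 22 'd': at 0 ·f
pos 23 'c': at 6
pos 24 'c': at 6 ·f
pos 25 'd': at 7  → match P2@[24:25]
pos 26 'c': at 6 ·f
pos 27 'd': at 7  → match P2@[26:27]
pos 28 'a': at 1 ·f  → match P1@[28:28]
pos 29 'c': at 2
pos 30 'd': at 3  → match P2@[29:30]
pos 31 'b': at 4
pos 32 'b': at 5  → match P0@[28:32]
pos 33 'c': at 6 ·f
pos 34 'd': at 7  → match P2@[33:34]
pos 35 'b': at 8
pos 36 'c': at 9
pos 37 'b': at 10  → match P3@[33:37],P4@[36:37]
pos 38 'a': at 1 ·f  → match P1@[38:38]
pos 39 'c': at 2
pos 40 'b': at 11 ·f  → match P4@[39:40]
pos 41 'c': at 6 ·f
pos 42 'd': at 7  → match P2@[41:42]
pos 43 'a': at 1 ·f  → match P1@[43:43]
pos 44 'a': at 1 ·f  → match P1@[44:44]
pos 45 'a': at 1 ·f  → match P1@[45:45]
pos 46 'c': at 2
pos 47 'd': at 3  → match P2@[46:47]
pos 48 'b': at 4
pos 49 'b': at 5  → match P0@[45:49]
pos 50 'b': at 0 ·f
pos 51 'a': at 1  → match P1@[51:51]
pos 52 'a': at 1 ·f  → match P1@[52:52]
pos 53 'd': at 0 ·f
pos 54 'b': at 0
pos 55 'b': at 0
pos 56 'b': at 0
pos 57 'c': at 6
pos 58 'b': at 11  → match P4@[57:58]
pos 59 'c': at 6 ·f
pos 60 'c': at 6 ·f
pos 61 'd': at 7  → match P2@[60:61]
pos 62 'c': at 6 ·f
pos 63 'c': at 6 ·f
pos 64 'd': at 7  → match P2@[63:64]
pos 65 'b': at 8
pos 66 'c': at 9
pos 67 'b': at 10  → match P3@[63:67],P4@[66:67]
pos 68 'a': at 1 ·f  → match P1@[68:68]
pos 69 'd': at 0 ·f
pos 70 'c': at 6

Matches: [[2,1],[4,2],[6,0],[8,2],[9,1],[10,1],[13,4],[14,1],[15,1],[17,2],[19,0],[21,2],[25,2],[27,2],[28,1],[30,2],[32,0],[34,2],[37,3],[37,4],[38,1],[40,4],[42,2],[43,1],[44,1],[45,1],[47,2],[49,0],[51,1],[52,1],[58,4],[61,2],[64,2],[67,3],[67,4],[68,1]]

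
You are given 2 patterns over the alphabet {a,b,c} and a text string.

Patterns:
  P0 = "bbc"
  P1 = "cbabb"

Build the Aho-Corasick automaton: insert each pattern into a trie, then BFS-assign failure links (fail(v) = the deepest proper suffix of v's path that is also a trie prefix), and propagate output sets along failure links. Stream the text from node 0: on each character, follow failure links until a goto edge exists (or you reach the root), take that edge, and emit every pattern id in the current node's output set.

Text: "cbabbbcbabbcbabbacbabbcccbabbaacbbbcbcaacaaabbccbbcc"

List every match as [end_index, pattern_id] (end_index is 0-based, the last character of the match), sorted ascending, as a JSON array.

Build automaton:
Trie nodes:
  0='ε' goto b→1 c→4
  1='b' goto b→2
  2='bb' goto c→3
  3='bbc' goto ·  ←P0
  4='c' goto b→5
  5='cb' goto a→6
  6='cba' goto b→7
  7='cbab' goto b→8
  8='cbabb' goto ·  ←P1

BFS fail/out derivation:
  fail(1) 'b': from fail(0)=0 chase 'b': 0 ⇒ 0;  out=∅∪out(0)=∅
  fail(4) 'c': from fail(0)=0 chase 'c': 0 ⇒ 0;  out=∅∪out(0)=∅
  fail(2) 'bb': from fail(1)=0 chase 'b': 0 ⇒ 1;  out=∅∪out(1)=∅
  fail(5) 'cb': from fail(4)=0 chase 'b': 0 ⇒ 1;  out=∅∪out(1)=∅
  fail(3) 'bbc': from fail(2)=1 chase 'c': 1→0 ⇒ 4;  out={0}∪out(4)={0}
  fail(6) 'cba': from fail(5)=1 chase 'a': 1→0 ⇒ 0;  out=∅∪out(0)=∅
  fail(7) 'cbab': from fail(6)=0 chase 'b': 0 ⇒ 1;  out=∅∪out(1)=∅
  fail(8) 'cbabb': from fail(7)=1 chase 'b': 1 ⇒ 2;  out={1}∪out(2)={1}

Scan:
i=0 'c': node 0→4
i=1 'b': node 4→5
i=2 'a': node 5→6
i=3 'b': node 6→7
i=4 'b': node 7→8  ** P1@[0:4]
i=5 'b': node 8→2 (via fail)
i=6 'c': node 2→3  ** P0@[4:6]
i=7 'b': node 3→5 (via fail)
i=8 'a': node 5→6
i=9 'b': node 6→7
i=10 'b': node 7→8  ** P1@[6:10]
i=11 'c': node 8→3 (via fail)  ** P0@[9:11]
i=12 'b': node 3→5 (via fail)
i=13 'a': node 5→6
i=14 'b': node 6→7
i=15 'b': node 7→8  ** P1@[11:15]
i=16 'a': node 8→0 (via fail)
i=17 'c': node 0→4
i=18 'b': node 4→5
i=19 'a': node 5→6
i=20 'b': node 6→7
i=21 'b': node 7→8  ** P1@[17:21]
i=22 'c': node 8→3 (via fail)  ** P0@[20:22]
i=23 'c': node 3→4 (via fail)
i=24 'c': node 4→4 (via fail)
i=25 'b': node 4→5
i=26 'a': node 5→6
i=27 'b': node 6→7
i=28 'b': node 7→8  ** P1@[24:28]
i=29 'a': node 8→0 (via fail)
i=30 'a': node 0→0
i=31 'c': node 0→4
i=32 'b': node 4→5
i=33 'b': node 5→2 (via fail)
i=34 'b': node 2→2 (via fail)
i=35 'c': node 2→3  ** P0@[33:35]
i=36 'b': node 3→5 (via fail)
i=37 'c': node 5→4 (via fail)
i=38 'a': node 4→0 (via fail)
i=39 'a': node 0→0
i=40 'c': node 0→4
i=41 'a': node 4→0 (via fail)
i=42 'a': node 0→0
i=43 'a': node 0→0
i=44 'b': node 0→1
i=45 'b': node 1→2
i=46 'c': node 2→3  ** P0@[44:46]
i=47 'c': node 3→4 (via fail)
i=48 'b': node 4→5
i=49 'b': node 5→2 (via fail)
i=50 'c': node 2→3  ** P0@[48:50]
i=51 'c': node 3→4 (via fail)

All matches (sorted): [[4,1],[6,0],[10,1],[11,0],[15,1],[21,1],[22,0],[28,1],[35,0],[46,0],[50,0]]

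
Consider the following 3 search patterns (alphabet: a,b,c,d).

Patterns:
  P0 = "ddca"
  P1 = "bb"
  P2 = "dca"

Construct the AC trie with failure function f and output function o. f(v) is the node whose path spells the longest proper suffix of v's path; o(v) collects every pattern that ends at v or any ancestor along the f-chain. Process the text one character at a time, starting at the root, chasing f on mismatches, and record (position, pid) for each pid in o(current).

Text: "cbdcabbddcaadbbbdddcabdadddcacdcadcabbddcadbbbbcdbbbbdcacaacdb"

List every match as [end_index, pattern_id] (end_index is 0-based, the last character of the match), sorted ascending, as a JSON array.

Construct AC machine:
Trie (insert patterns):
  0='ε' goto b→5 d→1
  1='d' goto c→7 d→2
  2='dd' goto c→3
  3='ddc' goto a→4
  4='ddca' goto ·  ←P0
  5='b' goto b→6
  6='bb' goto ·  ←P1
  7='dc' goto a→8
  8='dca' goto ·  ←P2

Failure links (BFS by depth):
  n1('d'): parent n0 fail=0; on 'd' 0 → fail=0;  out ∅∪∅=∅
  n5('b'): parent n0 fail=0; on 'b' 0 → fail=0;  out ∅∪∅=∅
  n2('dd'): parent n1 fail=0; on 'd' 0 → fail=1;  out ∅∪∅=∅
  n6('bb'): parent n5 fail=0; on 'b' 0 → fail=5;  out {1}∪∅={1}
  n7('dc'): parent n1 fail=0; on 'c' 0 → fail=0;  out ∅∪∅=∅
  n3('ddc'): parent n2 fail=1; on 'c' 1 → fail=7;  out ∅∪∅=∅
  n8('dca'): parent n7 fail=0; on 'a' 0 → fail=0;  out {2}∪∅={2}
  n4('ddca'): parent n3 fail=7; on 'a' 7 → fail=8;  out {0}∪{2}={0,2}

Run:
pos 0 'c': at 0
pos 1 'b': at 5
pos 2 'd': at 1 (via fail)
pos 3 'c': at 7
pos 4 'a': at 8  emit P2@[2:4]
pos 5 'b': at 5 (via fail)
pos 6 'b': at 6  emit P1@[5:6]
pos 7 'd': at 1 (via fail)
pos 8 'd': at 2
pos 9 'c': at 3
pos 10 'a': at 4  emit P0@[7:10],P2@[8:10]
pos 11 'a': at 0 (via fail)
pos 12 'd': at 1
pos 13 'b': at 5 (via fail)
pos 14 'b': at 6  emit P1@[13:14]
pos 15 'b': at 6 (via fail)  emit P1@[14:15]
pos 16 'd': at 1 (via fail)
pos 17 'd': at 2
pos 18 'd': at 2 (via fail)
pos 19 'c': at 3
pos 20 'a': at 4  emit P0@[17:20],P2@[18:20]
pos 21 'b': at 5 (via fail)
pos 22 'd': at 1 (via fail)
pos 23 'a': at 0 (via fail)
pos 24 'd': at 1
pos 25 'd': at 2
pos 26 'd': at 2 (via fail)
pos 27 'c': at 3
pos 28 'a': at 4  emit P0@[25:28],P2@[26:28]
pos 29 'c': at 0 (via fail)
pos 30 'd': at 1
pos 31 'c': at 7
pos 32 'a': at 8  emit P2@[30:32]
pos 33 'd': at 1 (via fail)
pos 34 'c': at 7
pos 35 'a': at 8  emit P2@[33:35]
pos 36 'b': at 5 (via fail)
pos 37 'b': at 6  emit P1@[36:37]
pos 38 'd': at 1 (via fail)
pos 39 'd': at 2
pos 40 'c': at 3
pos 41 'a': at 4  emit P0@[38:41],P2@[39:41]
pos 42 'd': at 1 (via fail)
pos 43 'b': at 5 (via fail)
pos 44 'b': at 6  emit P1@[43:44]
pos 45 'b': at 6 (via fail)  emit P1@[44:45]
pos 46 'b': at 6 (via fail)  emit P1@[45:46]
pos 47 'c': at 0 (via fail)
pos 48 'd': at 1
pos 49 'b': at 5 (via fail)
pos 50 'b': at 6  emit P1@[49:50]
pos 51 'b': at 6 (via fail)  emit P1@[50:51]
pos 52 'b': at 6 (via fail)  emit P1@[51:52]
pos 53 'd': at 1 (via fail)
pos 54 'c': at 7
pos 55 'a': at 8  emit P2@[53:55]
pos 56 'c': at 0 (via fail)
pos 57 'a': at 0
pos 58 'a': at 0
pos 59 'c': at 0
pos 60 'd': at 1
pos 61 'b': at 5 (via fail)

Result: [[4,2],[6,1],[10,0],[10,2],[14,1],[15,1],[20,0],[20,2],[28,0],[28,2],[32,2],[35,2],[37,1],[41,0],[41,2],[44,1],[45,1],[46,1],[50,1],[51,1],[52,1],[55,2]]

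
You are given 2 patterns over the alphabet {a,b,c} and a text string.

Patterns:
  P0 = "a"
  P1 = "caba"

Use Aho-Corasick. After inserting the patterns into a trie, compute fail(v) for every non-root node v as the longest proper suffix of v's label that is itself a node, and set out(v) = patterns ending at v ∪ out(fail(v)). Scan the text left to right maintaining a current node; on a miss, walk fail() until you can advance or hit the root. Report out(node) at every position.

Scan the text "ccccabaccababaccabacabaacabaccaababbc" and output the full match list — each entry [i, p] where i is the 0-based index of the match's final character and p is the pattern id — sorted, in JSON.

Build automaton:
Trie nodes:
  0='ε' goto a→1 c→2
  1='a' goto ·  [P0 ends]
  2='c' goto a→3
  3='ca' goto b→4
  4='cab' goto a→5
  5='caba' goto ·  [P1 ends]

BFS fail/out derivation:
  n1('a'): parent n0 fail=0; on 'a' 0 → fail=0;  out {0}∪∅={0}
  n2('c'): parent n0 fail=0; on 'c' 0 → fail=0;  out ∅∪∅=∅
  n3('ca'): parent n2 fail=0; on 'a' 0 → fail=1;  out ∅∪{0}={0}
  n4('cab'): parent n3 fail=1; on 'b' 1→0 → fail=0;  out ∅∪∅=∅
  n5('caba'): parent n4 fail=0; on 'a' 0 → fail=1;  out {1}∪{0}={0,1}

Text stream:
[0] read 'c'  n0⇒n2
[1] read 'c'  n2⇒n2 ·f
[2] read 'c'  n2⇒n2 ·f
[3] read 'c'  n2⇒n2 ·f
[4] read 'a'  n2⇒n3  → match P0@[4:4]
[5] read 'b'  n3⇒n4
[6] read 'a'  n4⇒n5  → match P0@[6:6],P1@[3:6]
[7] read 'c'  n5⇒n2 ·f
[8] read 'c'  n2⇒n2 ·f
[9] read 'a'  n2⇒n3  → match P0@[9:9]
[10] read 'b'  n3⇒n4
[11] read 'a'  n4⇒n5  → match P0@[11:11],P1@[8:11]
[12] read 'b'  n5⇒n0 ·f
[13] read 'a'  n0⇒n1  → match P0@[13:13]
[14] read 'c'  n1⇒n2 ·f
[15] read 'c'  n2⇒n2 ·f
[16] read 'a'  n2⇒n3  → match P0@[16:16]
[17] read 'b'  n3⇒n4
[18] read 'a'  n4⇒n5  → match P0@[18:18],P1@[15:18]
[19] read 'c'  n5⇒n2 ·f
[20] read 'a'  n2⇒n3  → match P0@[20:20]
[21] read 'b'  n3⇒n4
[22] read 'a'  n4⇒n5  → match P0@[22:22],P1@[19:22]
[23] read 'a'  n5⇒n1 ·f  → match P0@[23:23]
[24] read 'c'  n1⇒n2 ·f
[25] read 'a'  n2⇒n3  → match P0@[25:25]
[26] read 'b'  n3⇒n4
[27] read 'a'  n4⇒n5  → match P0@[27:27],P1@[24:27]
[28] read 'c'  n5⇒n2 ·f
[29] read 'c'  n2⇒n2 ·f
[30] read 'a'  n2⇒n3  → match P0@[30:30]
[31] read 'a'  n3⇒n1 ·f  → match P0@[31:31]
[32] read 'b'  n1⇒n0 ·f
[33] read 'a'  n0⇒n1  → match P0@[33:33]
[34] read 'b'  n1⇒n0 ·f
[35] read 'b'  n0⇒n0
[36] read 'c'  n0⇒n2

All matches (sorted): [[4,0],[6,0],[6,1],[9,0],[11,0],[11,1],[13,0],[16,0],[18,0],[18,1],[20,0],[22,0],[22,1],[23,0],[25,0],[27,0],[27,1],[30,0],[31,0],[33,0]]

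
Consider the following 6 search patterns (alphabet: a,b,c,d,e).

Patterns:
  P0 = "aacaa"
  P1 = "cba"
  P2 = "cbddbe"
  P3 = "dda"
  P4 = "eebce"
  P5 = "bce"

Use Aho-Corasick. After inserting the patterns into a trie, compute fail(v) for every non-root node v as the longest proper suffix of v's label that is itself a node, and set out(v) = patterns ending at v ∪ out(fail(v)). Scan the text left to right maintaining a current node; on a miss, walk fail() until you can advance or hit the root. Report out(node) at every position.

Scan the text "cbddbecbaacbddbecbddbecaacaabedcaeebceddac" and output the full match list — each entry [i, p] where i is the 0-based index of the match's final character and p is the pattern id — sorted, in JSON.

Construct AC machine:
Trie (insert patterns):
  0='ε' goto a→1 b→21 c→6 d→13 e→16
  1='a' goto a→2
  2='aa' goto c→3
  3='aac' goto a→4
  4='aaca' goto a→5
  5='aacaa' goto ·  [P0 ends]
  6='c' goto b→7
  7='cb' goto a→8 d→9
  8='cba' goto ·  [P1 ends]
  9='cbd' goto d→10
  10='cbdd' goto b→11
  11='cbddb' goto e→12
  12='cbddbe' goto ·  [P2 ends]
  13='d' goto d→14
  14='dd' goto a→15
  15='dda' goto ·  [P3 ends]
  16='e' goto e→17
  17='ee' goto b→18
  18='eeb' goto c→19
  19='eebc' goto e→20
  20='eebce' goto ·  [P4 ends]
  21='b' goto c→22
  22='bc' goto e→23
  23='bce' goto ·  [P5 ends]

Failure links (BFS by depth):
  n1('a'): parent n0 fail=0; on 'a' 0 → fail=0;  out ∅∪∅=∅
  n6('c'): parent n0 fail=0; on 'c' 0 → fail=0;  out ∅∪∅=∅
  n13('d'): parent n0 fail=0; on 'd' 0 → fail=0;  out ∅∪∅=∅
  n16('e'): parent n0 fail=0; on 'e' 0 → fail=0;  out ∅∪∅=∅
  n21('b'): parent n0 fail=0; on 'b' 0 → fail=0;  out ∅∪∅=∅
  n2('aa'): parent n1 fail=0; on 'a' 0 → fail=1;  out ∅∪∅=∅
  n7('cb'): parent n6 fail=0; on 'b' 0 → fail=21;  out ∅∪∅=∅
  n14('dd'): parent n13 fail=0; on 'd' 0 → fail=13;  out ∅∪∅=∅
  n17('ee'): parent n16 fail=0; on 'e' 0 → fail=16;  out ∅∪∅=∅
  n22('bc'): parent n21 fail=0; on 'c' 0 → fail=6;  out ∅∪∅=∅
  n3('aac'): parent n2 fail=1; on 'c' 1→0 → fail=6;  out ∅∪∅=∅
  n8('cba'): parent n7 fail=21; on 'a' 21→0 → fail=1;  out {1}∪∅={1}
  n9('cbd'): parent n7 fail=21; on 'd' 21→0 → fail=13;  out ∅∪∅=∅
  n15('dda'): parent n14 fail=13; on 'a' 13→0 → fail=1;  out {3}∪∅={3}
  n18('eeb'): parent n17 fail=16; on 'b' 16→0 → fail=21;  out ∅∪∅=∅
  n23('bce'): parent n22 fail=6; on 'e' 6→0 → fail=16;  out {5}∪∅={5}
  n4('aaca'): parent n3 fail=6; on 'a' 6→0 → fail=1;  out ∅∪∅=∅
  n10('cbdd'): parent n9 fail=13; on 'd' 13 → fail=14;  out ∅∪∅=∅
  n19('eebc'): parent n18 fail=21; on 'c' 21 → fail=22;  out ∅∪∅=∅
  n5('aacaa'): parent n4 fail=1; on 'a' 1 → fail=2;  out {0}∪∅={0}
  n11('cbddb'): parent n10 fail=14; on 'b' 14→13→0 → fail=21;  out ∅∪∅=∅
  n20('eebce'): parent n19 fail=22; on 'e' 22 → fail=23;  out {4}∪{5}={4,5}
  n12('cbddbe'): parent n11 fail=21; on 'e' 21→0 → fail=16;  out {2}∪∅={2}

Run:
pos 0 'c': at 6
pos 1 'b': at 7
pos 2 'd': at 9
pos 3 'd': at 10
pos 4 'b': at 11
pos 5 'e': at 12  emit P2@[0:5]
pos 6 'c': at 6 (fail-walked)
pos 7 'b': at 7
pos 8 'a': at 8  emit P1@[6:8]
pos 9 'a': at 2 (fail-walked)
pos 10 'c': at 3
pos 11 'b': at 7 (fail-walked)
pos 12 'd': at 9
pos 13 'd': at 10
pos 14 'b': at 11
pos 15 'e': at 12  emit P2@[10:15]
pos 16 'c': at 6 (fail-walked)
pos 17 'b': at 7
pos 18 'd': at 9
pos 19 'd': at 10
pos 20 'b': at 11
pos 21 'e': at 12  emit P2@[16:21]
pos 22 'c': at 6 (fail-walked)
pos 23 'a': at 1 (fail-walked)
pos 24 'a': at 2
pos 25 'c': at 3
pos 26 'a': at 4
pos 27 'a': at 5  emit P0@[23:27]
pos 28 'b': at 21 (fail-walked)
pos 29 'e': at 16 (fail-walked)
pos 30 'd': at 13 (fail-walked)
pos 31 'c': at 6 (fail-walked)
pos 32 'a': at 1 (fail-walked)
pos 33 'e': at 16 (fail-walked)
pos 34 'e': at 17
pos 35 'b': at 18
pos 36 'c': at 19
pos 37 'e': at 20  emit P4@[33:37],P5@[35:37]
pos 38 'd': at 13 (fail-walked)
pos 39 'd': at 14
pos 40 'a': at 15  emit P3@[38:40]
pos 41 'c': at 6 (fail-walked)

Matches: [[5,2],[8,1],[15,2],[21,2],[27,0],[37,4],[37,5],[40,3]]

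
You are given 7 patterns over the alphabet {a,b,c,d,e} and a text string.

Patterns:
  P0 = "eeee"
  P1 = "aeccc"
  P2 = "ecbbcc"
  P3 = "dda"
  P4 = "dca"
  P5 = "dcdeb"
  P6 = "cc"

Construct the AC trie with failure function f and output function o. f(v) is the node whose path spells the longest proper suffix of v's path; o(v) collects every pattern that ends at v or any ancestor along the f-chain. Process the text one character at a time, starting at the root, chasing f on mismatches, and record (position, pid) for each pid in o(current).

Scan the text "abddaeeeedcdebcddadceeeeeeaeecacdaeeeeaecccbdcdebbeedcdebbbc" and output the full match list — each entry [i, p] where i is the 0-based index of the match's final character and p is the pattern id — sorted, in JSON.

Construct AC machine:
Trie (insert patterns):
  0='ε' goto a→5 c→23 d→15 e→1
  1='e' goto c→10 e→2
  2='ee' goto e→3
  3='eee' goto e→4
  4='eeee' goto ·  [P0 ends]
  5='a' goto e→6
  6='ae' goto c→7
  7='aec' goto c→8
  8='aecc' goto c→9
  9='aeccc' goto ·  [P1 ends]
  10='ec' goto b→11
  11='ecb' goto b→12
  12='ecbb' goto c→13
  13='ecbbc' goto c→14
  14='ecbbcc' goto ·  [P2 ends]
  15='d' goto c→18 d→16
  16='dd' goto a→17
  17='dda' goto ·  [P3 ends]
  18='dc' goto a→19 d→20
  19='dca' goto ·  [P4 ends]
  20='dcd' goto e→21
  21='dcde' goto b→22
  22='dcdeb' goto ·  [P5 ends]
  23='c' goto c→24
  24='cc' goto ·  [P6 ends]

Failure links (BFS by depth):
  n1('e'): parent n0 fail=0; on 'e' 0 → fail=0;  out ∅∪∅=∅
  n5('a'): parent n0 fail=0; on 'a' 0 → fail=0;  out ∅∪∅=∅
  n15('d'): parent n0 fail=0; on 'd' 0 → fail=0;  out ∅∪∅=∅
  n23('c'): parent n0 fail=0; on 'c' 0 → fail=0;  out ∅∪∅=∅
  n2('ee'): parent n1 fail=0; on 'e' 0 → fail=1;  out ∅∪∅=∅
  n6('ae'): parent n5 fail=0; on 'e' 0 → fail=1;  out ∅∪∅=∅
  n10('ec'): parent n1 fail=0; on 'c' 0 → fail=23;  out ∅∪∅=∅
  n16('dd'): parent n15 fail=0; on 'd' 0 → fail=15;  out ∅∪∅=∅
  n18('dc'): parent n15 fail=0; on 'c' 0 → fail=23;  out ∅∪∅=∅
  n24('cc'): parent n23 fail=0; on 'c' 0 → fail=23;  out {6}∪∅={6}
  n3('eee'): parent n2 fail=1; on 'e' 1 → fail=2;  out ∅∪∅=∅
  n7('aec'): parent n6 fail=1; on 'c' 1 → fail=10;  out ∅∪∅=∅
  n11('ecb'): parent n10 fail=23; on 'b' 23→0 → fail=0;  out ∅∪∅=∅
  n17('dda'): parent n16 fail=15; on 'a' 15→0 → fail=5;  out {3}∪∅={3}
  n19('dca'): parent n18 fail=23; on 'a' 23→0 → fail=5;  out {4}∪∅={4}
  n20('dcd'): parent n18 fail=23; on 'd' 23→0 → fail=15;  out ∅∪∅=∅
  n4('eeee'): parent n3 fail=2; on 'e' 2 → fail=3;  out {0}∪∅={0}
  n8('aecc'): parent n7 fail=10; on 'c' 10→23 → fail=24;  out ∅∪{6}={6}
  n12('ecbb'): parent n11 fail=0; on 'b' 0 → fail=0;  out ∅∪∅=∅
  n21('dcde'): parent n20 fail=15; on 'e' 15→0 → fail=1;  out ∅∪∅=∅
  n9('aeccc'): parent n8 fail=24; on 'c' 24→23 → fail=24;  out {1}∪{6}={1,6}
  n13('ecbbc'): parent n12 fail=0; on 'c' 0 → fail=23;  out ∅∪∅=∅
  n22('dcdeb'): parent n21 fail=1; on 'b' 1→0 → fail=0;  out {5}∪∅={5}
  n14('ecbbcc'): parent n13 fail=23; on 'c' 23 → fail=24;  out {2}∪{6}={2,6}

Scan:
pos 0 'a': at 5
pos 1 'b': at 0 (via fail)
pos 2 'd': at 15
pos 3 'd': at 16
pos 4 'a': at 17  ** P3@[2:4]
pos 5 'e': at 6 (via fail)
pos 6 'e': at 2 (via fail)
pos 7 'e': at 3
pos 8 'e': at 4  ** P0@[5:8]
pos 9 'd': at 15 (via fail)
pos 10 'c': at 18
pos 11 'd': at 20
pos 12 'e': at 21
pos 13 'b': at 22  ** P5@[9:13]
pos 14 'c': at 23 (via fail)
pos 15 'd': at 15 (via fail)
pos 16 'd': at 16
pos 17 'a': at 17  ** P3@[15:17]
pos 18 'd': at 15 (via fail)
pos 19 'c': at 18
pos 20 'e': at 1 (via fail)
pos 21 'e': at 2
pos 22 'e': at 3
pos 23 'e': at 4  ** P0@[20:23]
pos 24 'e': at 4 (via fail)  ** P0@[21:24]
pos 25 'e': at 4 (via fail)  ** P0@[22:25]
pos 26 'a': at 5 (via fail)
pos 27 'e': at 6
pos 28 'e': at 2 (via fail)
pos 29 'c': at 10 (via fail)
pos 30 'a': at 5 (via fail)
pos 31 'c': at 23 (via fail)
pos 32 'd': at 15 (via fail)
pos 33 'a': at 5 (via fail)
pos 34 'e': at 6
pos 35 'e': at 2 (via fail)
pos 36 'e': at 3
pos 37 'e': at 4  ** P0@[34:37]
pos 38 'a': at 5 (via fail)
pos 39 'e': at 6
pos 40 'c': at 7
pos 41 'c': at 8  ** P6@[40:41]
pos 42 'c': at 9  ** P1@[38:42],P6@[41:42]
pos 43 'b': at 0 (via fail)
pos 44 'd': at 15
pos 45 'c': at 18
pos 46 'd': at 20
pos 47 'e': at 21
pos 48 'b': at 22  ** P5@[44:48]
pos 49 'b': at 0 (via fail)
pos 50 'e': at 1
pos 51 'e': at 2
pos 52 'd': at 15 (via fail)
pos 53 'c': at 18
pos 54 'd': at 20
pos 55 'e': at 21
pos 56 'b': at 22  ** P5@[52:56]
pos 57 'b': at 0 (via fail)
pos 58 'b': at 0
pos 59 'c': at 23

All matches (sorted): [[4,3],[8,0],[13,5],[17,3],[23,0],[24,0],[25,0],[37,0],[41,6],[42,1],[42,6],[48,5],[56,5]]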